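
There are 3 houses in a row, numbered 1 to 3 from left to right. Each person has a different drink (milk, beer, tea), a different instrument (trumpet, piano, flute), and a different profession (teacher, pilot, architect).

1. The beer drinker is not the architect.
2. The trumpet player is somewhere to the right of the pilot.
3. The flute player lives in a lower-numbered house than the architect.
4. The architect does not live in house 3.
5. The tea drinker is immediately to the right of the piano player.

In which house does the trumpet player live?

By clue 4, the architect is in house 2.
The only instrument still possible for house 3 is trumpet.
The only profession still possible for house 3 is teacher.
Clue 3: the flute player is in house 1.
That leaves piano as the instrument for house 2.
House 1 profession: only pilot fits.
By clue 5, the tea drinker is in house 3.
So house 2 gets milk for drink.
House 1's drink must be beer (nothing else left).
So: house 1 = beer/flute/pilot, house 2 = milk/piano/architect, house 3 = tea/trumpet/teacher.

3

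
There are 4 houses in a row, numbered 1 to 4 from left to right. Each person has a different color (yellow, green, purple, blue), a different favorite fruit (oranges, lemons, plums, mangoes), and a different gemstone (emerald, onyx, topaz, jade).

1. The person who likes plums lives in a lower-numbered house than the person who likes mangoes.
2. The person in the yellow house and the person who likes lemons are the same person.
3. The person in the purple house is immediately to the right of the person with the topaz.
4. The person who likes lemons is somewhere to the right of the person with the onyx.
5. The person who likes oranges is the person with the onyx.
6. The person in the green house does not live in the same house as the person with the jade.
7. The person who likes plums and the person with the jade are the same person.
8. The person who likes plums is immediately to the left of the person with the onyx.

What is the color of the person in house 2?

So house 4 gets emerald for gemstone.
That leaves plums as the favorite fruit for house 1.
By clue 7, the person with the jade is in house 1.
From clue 8, the person with the onyx must be in house 2.
House 3's gemstone must be topaz (nothing else left).
By clue 3, the person in the purple house is in house 4.
The person who likes oranges is in house 2 (clue 5).
House 1's color must be blue (nothing else left).
That leaves green as the color for house 2.
The only color still possible for house 3 is yellow.
By clue 2, the person who likes lemons is in house 3.
The only favorite fruit still possible for house 4 is mangoes.
So: house 1 = blue/plums/jade, house 2 = green/oranges/onyx, house 3 = yellow/lemons/topaz, house 4 = purple/mangoes/emerald.

green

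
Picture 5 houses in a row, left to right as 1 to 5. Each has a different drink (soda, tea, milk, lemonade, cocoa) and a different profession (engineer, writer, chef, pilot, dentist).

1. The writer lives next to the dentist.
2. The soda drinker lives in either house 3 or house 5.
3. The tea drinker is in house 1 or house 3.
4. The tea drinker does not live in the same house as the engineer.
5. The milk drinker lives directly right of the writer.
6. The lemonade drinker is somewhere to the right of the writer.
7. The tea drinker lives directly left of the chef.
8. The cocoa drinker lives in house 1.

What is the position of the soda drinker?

5

From clue 8, the cocoa drinker must be in house 1.
Clue 7: the chef is in house 4.
The only drink still possible for house 3 is tea.
House 5 drink: only soda fits.
Clue 1 places the dentist in house 2.
The lemonade drinker is narrowed to house 2 or 4; consider each.
Placing it in house 2 leads to a contradiction, so it's in house 4.
House 2's drink must be milk (nothing else left).
By clue 5, the writer is in house 1.
House 3 profession: only pilot fits.
That leaves engineer as the profession for house 5.
So: house 1 = cocoa/writer, house 2 = milk/dentist, house 3 = tea/pilot, house 4 = lemonade/chef, house 5 = soda/engineer.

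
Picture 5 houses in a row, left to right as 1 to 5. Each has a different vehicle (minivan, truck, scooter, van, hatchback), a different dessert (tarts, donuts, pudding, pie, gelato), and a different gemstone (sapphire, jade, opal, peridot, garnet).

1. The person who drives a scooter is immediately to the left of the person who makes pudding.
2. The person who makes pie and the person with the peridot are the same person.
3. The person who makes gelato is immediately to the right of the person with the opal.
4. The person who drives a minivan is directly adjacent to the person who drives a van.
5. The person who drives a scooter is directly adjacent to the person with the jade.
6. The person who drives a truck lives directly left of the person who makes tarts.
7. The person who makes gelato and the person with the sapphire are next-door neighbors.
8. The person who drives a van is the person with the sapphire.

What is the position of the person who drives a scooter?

The person who drives a scooter is narrowed to house 1 or 2 or 3 or 4; consider each.
Placing it in house 2 and house 3 and house 4 leads to a contradiction, so it's in house 1.
The person who makes pudding is in house 2 (clue 1).
By clue 5, the person with the jade is in house 2.
The person who makes gelato is narrowed to house 4 or 5; consider each.
Placing it in house 5 leads to a contradiction, so it's in house 4.
From clue 3, the person with the opal must be in house 3.
The person who drives a van is in house 5 (clue 8).
So house 3 gets hatchback for vehicle.
The only gemstone still possible for house 1 is peridot.
The only gemstone still possible for house 4 is garnet.
The only gemstone still possible for house 5 is sapphire.
From clue 2, the person who makes pie must be in house 1.
By clue 4, the person who drives a minivan is in house 4.
The only vehicle still possible for house 2 is truck.
The person who makes tarts is in house 3 (clue 6).
The only dessert still possible for house 5 is donuts.
So: house 1 = scooter/pie/peridot, house 2 = truck/pudding/jade, house 3 = hatchback/tarts/opal, house 4 = minivan/gelato/garnet, house 5 = van/donuts/sapphire.

1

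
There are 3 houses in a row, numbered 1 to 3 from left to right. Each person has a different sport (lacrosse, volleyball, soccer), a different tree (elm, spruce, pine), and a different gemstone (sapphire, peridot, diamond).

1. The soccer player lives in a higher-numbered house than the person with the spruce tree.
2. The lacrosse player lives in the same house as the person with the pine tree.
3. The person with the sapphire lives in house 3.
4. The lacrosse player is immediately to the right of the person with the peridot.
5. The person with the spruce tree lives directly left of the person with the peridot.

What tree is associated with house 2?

Clue 3: the person with the sapphire is in house 3.
From clue 5, the person with the spruce tree must be in house 1.
Clue 5 places the person with the peridot in house 2.
House 1 sport: only volleyball fits.
The only gemstone still possible for house 1 is diamond.
From clue 4, the lacrosse player must be in house 3.
House 2 sport: only soccer fits.
The person with the pine tree is in house 3 (clue 2).
The only tree still possible for house 2 is elm.
So: house 1 = volleyball/spruce/diamond, house 2 = soccer/elm/peridot, house 3 = lacrosse/pine/sapphire.

elm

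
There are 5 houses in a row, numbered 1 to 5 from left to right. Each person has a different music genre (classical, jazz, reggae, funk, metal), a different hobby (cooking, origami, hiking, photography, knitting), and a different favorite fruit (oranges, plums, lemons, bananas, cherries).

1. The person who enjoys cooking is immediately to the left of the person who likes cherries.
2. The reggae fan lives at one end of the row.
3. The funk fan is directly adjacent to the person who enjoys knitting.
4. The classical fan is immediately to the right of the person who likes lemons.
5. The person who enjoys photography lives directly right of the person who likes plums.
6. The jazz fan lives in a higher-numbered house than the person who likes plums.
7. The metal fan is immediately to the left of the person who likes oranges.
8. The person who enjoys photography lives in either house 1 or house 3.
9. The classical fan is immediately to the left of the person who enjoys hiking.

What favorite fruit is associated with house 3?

Clue 8: the person who enjoys photography is in house 3.
The person who likes plums is in house 2 (clue 5).
The classical fan is in house 4 (clue 4).
By clue 4, the person who likes lemons is in house 3.
Clue 9 places the person who enjoys hiking in house 5.
The only favorite fruit still possible for house 1 is bananas.
The only favorite fruit still possible for house 4 is oranges.
That leaves cherries as the favorite fruit for house 5.
By clue 1, the person who enjoys cooking is in house 4.
The metal fan is in house 3 (clue 7).
House 2 music genre: only funk fits.
By clue 3, the person who enjoys knitting is in house 1.
The only music genre still possible for house 1 is reggae.
House 5 music genre: only jazz fits.
That leaves origami as the hobby for house 2.
So: house 1 = reggae/knitting/bananas, house 2 = funk/origami/plums, house 3 = metal/photography/lemons, house 4 = classical/cooking/oranges, house 5 = jazz/hiking/cherries.

lemons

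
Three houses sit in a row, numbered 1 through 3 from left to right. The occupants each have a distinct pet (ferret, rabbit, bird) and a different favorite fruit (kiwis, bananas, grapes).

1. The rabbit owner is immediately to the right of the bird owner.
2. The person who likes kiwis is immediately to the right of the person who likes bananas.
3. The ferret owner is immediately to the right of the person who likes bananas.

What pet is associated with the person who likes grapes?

bird

So house 1 gets bird for pet.
Clue 1 places the rabbit owner in house 2.
That leaves ferret as the pet for house 3.
By clue 3, the person who likes bananas is in house 2.
So house 1 gets grapes for favorite fruit.
So house 3 gets kiwis for favorite fruit.
So: house 1 = bird/grapes, house 2 = rabbit/bananas, house 3 = ferret/kiwis.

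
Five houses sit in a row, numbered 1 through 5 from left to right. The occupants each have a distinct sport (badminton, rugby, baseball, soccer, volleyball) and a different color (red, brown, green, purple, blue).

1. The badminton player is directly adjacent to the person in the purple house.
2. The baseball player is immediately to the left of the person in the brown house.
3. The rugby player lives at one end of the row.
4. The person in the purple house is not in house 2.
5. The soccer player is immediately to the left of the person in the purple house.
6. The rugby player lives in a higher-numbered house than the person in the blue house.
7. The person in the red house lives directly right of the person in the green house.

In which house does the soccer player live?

The rugby player is in house 5 (clue 6).
The badminton player is narrowed to house 2 or 3 or 4; consider each.
Placing it in house 2 and house 3 leads to a contradiction, so it's in house 4.
The only sport still possible for house 2 is soccer.
From clue 5, the person in the purple house must be in house 3.
So house 5 gets red for color.
Clue 7 places the person in the green house in house 4.
House 1 color: only blue fits.
That leaves brown as the color for house 2.
From clue 2, the baseball player must be in house 1.
House 3 sport: only volleyball fits.
So: house 1 = baseball/blue, house 2 = soccer/brown, house 3 = volleyball/purple, house 4 = badminton/green, house 5 = rugby/red.

2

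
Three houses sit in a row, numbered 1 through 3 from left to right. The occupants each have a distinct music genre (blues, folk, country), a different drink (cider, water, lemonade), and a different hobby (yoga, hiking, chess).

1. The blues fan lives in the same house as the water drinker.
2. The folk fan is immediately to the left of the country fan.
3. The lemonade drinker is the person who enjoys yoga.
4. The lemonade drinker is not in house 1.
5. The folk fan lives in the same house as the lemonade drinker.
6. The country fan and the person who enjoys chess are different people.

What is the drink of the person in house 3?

The folk fan is in house 2 (clue 5).
From clue 5, the lemonade drinker must be in house 2.
So house 1 gets blues for music genre.
So house 3 gets country for music genre.
By clue 1, the water drinker is in house 1.
From clue 3, the person who enjoys yoga must be in house 2.
House 3 drink: only cider fits.
The only hobby still possible for house 1 is chess.
That leaves hiking as the hobby for house 3.
So: house 1 = blues/water/chess, house 2 = folk/lemonade/yoga, house 3 = country/cider/hiking.

cider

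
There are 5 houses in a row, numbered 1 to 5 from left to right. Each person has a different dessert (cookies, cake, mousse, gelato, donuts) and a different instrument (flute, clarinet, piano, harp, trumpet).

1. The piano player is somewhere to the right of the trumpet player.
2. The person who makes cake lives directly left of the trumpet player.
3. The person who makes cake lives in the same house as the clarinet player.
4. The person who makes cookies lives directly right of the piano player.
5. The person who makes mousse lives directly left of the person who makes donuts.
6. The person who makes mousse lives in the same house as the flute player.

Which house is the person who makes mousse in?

3

So house 5 gets harp for instrument.
The person who makes cake is narrowed to house 1 or 2; consider each.
Placing it in house 2 leads to a contradiction, so it's in house 1.
By clue 2, the trumpet player is in house 2.
From clue 3, the clarinet player must be in house 1.
House 2 dessert: only gelato fits.
The only dessert still possible for house 3 is mousse.
Clue 5 places the person who makes donuts in house 4.
Clue 6 places the flute player in house 3.
That leaves cookies as the dessert for house 5.
So house 4 gets piano for instrument.
So: house 1 = cake/clarinet, house 2 = gelato/trumpet, house 3 = mousse/flute, house 4 = donuts/piano, house 5 = cookies/harp.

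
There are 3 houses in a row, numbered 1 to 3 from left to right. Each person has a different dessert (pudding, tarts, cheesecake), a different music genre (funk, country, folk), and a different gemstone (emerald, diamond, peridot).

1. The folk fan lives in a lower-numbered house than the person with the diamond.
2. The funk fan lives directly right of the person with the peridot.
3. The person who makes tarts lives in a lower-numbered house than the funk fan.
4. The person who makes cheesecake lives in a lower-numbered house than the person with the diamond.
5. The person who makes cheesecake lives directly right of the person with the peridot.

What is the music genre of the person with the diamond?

country

Clue 5: the person who makes cheesecake is in house 2.
From clue 5, the person with the peridot must be in house 1.
The only dessert still possible for house 3 is pudding.
Clue 2: the funk fan is in house 2.
Clue 4 places the person with the diamond in house 3.
So house 1 gets tarts for dessert.
That leaves folk as the music genre for house 1.
The only music genre still possible for house 3 is country.
So house 2 gets emerald for gemstone.
So: house 1 = tarts/folk/peridot, house 2 = cheesecake/funk/emerald, house 3 = pudding/country/diamond.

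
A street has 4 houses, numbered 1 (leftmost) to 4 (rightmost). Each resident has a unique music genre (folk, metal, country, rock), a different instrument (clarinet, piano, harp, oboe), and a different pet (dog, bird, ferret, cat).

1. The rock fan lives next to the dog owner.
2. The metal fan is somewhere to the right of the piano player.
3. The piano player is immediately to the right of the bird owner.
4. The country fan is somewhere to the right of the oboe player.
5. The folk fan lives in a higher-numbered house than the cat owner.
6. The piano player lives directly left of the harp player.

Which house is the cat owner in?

So house 1 gets rock for music genre.
From clue 1, the dog owner must be in house 2.
House 1 pet: only bird fits.
House 3's pet must be cat (nothing else left).
That leaves ferret as the pet for house 4.
By clue 3, the piano player is in house 2.
Clue 5 places the folk fan in house 4.
From clue 6, the harp player must be in house 3.
House 2 music genre: only country fits.
So house 3 gets metal for music genre.
So house 1 gets oboe for instrument.
That leaves clarinet as the instrument for house 4.
So: house 1 = rock/oboe/bird, house 2 = country/piano/dog, house 3 = metal/harp/cat, house 4 = folk/clarinet/ferret.

3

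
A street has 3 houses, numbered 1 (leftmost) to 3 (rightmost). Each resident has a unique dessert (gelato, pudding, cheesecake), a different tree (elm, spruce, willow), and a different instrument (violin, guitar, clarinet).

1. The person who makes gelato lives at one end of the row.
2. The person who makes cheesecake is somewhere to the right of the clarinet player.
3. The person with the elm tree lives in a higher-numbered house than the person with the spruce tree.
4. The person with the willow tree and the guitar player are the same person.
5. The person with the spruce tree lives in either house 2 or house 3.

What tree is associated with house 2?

The person with the spruce tree is in house 2 (clue 5).
That leaves willow as the tree for house 1.
The only tree still possible for house 3 is elm.
From clue 4, the guitar player must be in house 1.
House 2 instrument: only clarinet fits.
House 3 instrument: only violin fits.
Clue 2 places the person who makes cheesecake in house 3.
That leaves pudding as the dessert for house 2.
House 1 dessert: only gelato fits.
So: house 1 = gelato/willow/guitar, house 2 = pudding/spruce/clarinet, house 3 = cheesecake/elm/violin.

spruce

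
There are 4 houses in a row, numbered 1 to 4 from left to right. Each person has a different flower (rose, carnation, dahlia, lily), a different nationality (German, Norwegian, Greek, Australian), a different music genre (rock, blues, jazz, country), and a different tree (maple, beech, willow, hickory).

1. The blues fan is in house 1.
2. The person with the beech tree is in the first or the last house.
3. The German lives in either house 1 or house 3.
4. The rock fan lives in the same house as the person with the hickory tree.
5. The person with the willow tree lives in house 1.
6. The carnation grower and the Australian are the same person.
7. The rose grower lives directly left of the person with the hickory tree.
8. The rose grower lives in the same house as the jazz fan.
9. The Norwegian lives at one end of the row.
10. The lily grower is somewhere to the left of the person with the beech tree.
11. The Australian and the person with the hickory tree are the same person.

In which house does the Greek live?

From clue 1, the blues fan must be in house 1.
The person with the willow tree is in house 1 (clue 5).
Clue 10: the person with the beech tree is in house 4.
Clue 8: the rose grower is in house 2.
Clue 8 places the jazz fan in house 2.
That leaves country as the music genre for house 4.
By clue 4, the person with the hickory tree is in house 3.
Clue 6 places the carnation grower in house 3.
The Australian is in house 3 (clue 6).
House 1 flower: only lily fits.
House 4's flower must be dahlia (nothing else left).
House 2 nationality: only Greek fits.
That leaves Norwegian as the nationality for house 4.
House 3 music genre: only rock fits.
House 2 tree: only maple fits.
House 1's nationality must be German (nothing else left).
So: house 1 = lily/German/blues/willow, house 2 = rose/Greek/jazz/maple, house 3 = carnation/Australian/rock/hickory, house 4 = dahlia/Norwegian/country/beech.

2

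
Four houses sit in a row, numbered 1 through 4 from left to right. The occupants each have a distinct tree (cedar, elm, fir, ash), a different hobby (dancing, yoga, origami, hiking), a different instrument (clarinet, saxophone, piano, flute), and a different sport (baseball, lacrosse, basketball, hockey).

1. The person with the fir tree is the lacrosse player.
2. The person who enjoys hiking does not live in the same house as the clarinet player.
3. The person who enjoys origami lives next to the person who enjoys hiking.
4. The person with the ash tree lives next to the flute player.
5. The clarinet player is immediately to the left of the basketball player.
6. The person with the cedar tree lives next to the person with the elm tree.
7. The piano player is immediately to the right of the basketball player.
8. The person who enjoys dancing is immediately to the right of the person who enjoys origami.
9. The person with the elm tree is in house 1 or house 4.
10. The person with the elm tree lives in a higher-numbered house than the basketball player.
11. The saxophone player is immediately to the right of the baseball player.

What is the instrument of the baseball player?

clarinet

Clue 10: the person with the elm tree is in house 4.
Clue 6 places the person with the cedar tree in house 3.
House 4's sport must be hockey (nothing else left).
The person with the ash tree is narrowed to house 1 or 2; consider each.
Placing it in house 1 leads to a contradiction, so it's in house 2.
So house 1 gets fir for tree.
From clue 1, the lacrosse player must be in house 1.
The only instrument still possible for house 2 is clarinet.
Clue 5 places the basketball player in house 3.
From clue 7, the piano player must be in house 4.
The only instrument still possible for house 1 is flute.
House 3's instrument must be saxophone (nothing else left).
House 2 sport: only baseball fits.
The person who enjoys dancing is narrowed to house 3 or 4; consider each.
Placing it in house 4 leads to a contradiction, so it's in house 3.
By clue 8, the person who enjoys origami is in house 2.
The person who enjoys hiking is in house 1 (clue 3).
That leaves yoga as the hobby for house 4.
So: house 1 = fir/hiking/flute/lacrosse, house 2 = ash/origami/clarinet/baseball, house 3 = cedar/dancing/saxophone/basketball, house 4 = elm/yoga/piano/hockey.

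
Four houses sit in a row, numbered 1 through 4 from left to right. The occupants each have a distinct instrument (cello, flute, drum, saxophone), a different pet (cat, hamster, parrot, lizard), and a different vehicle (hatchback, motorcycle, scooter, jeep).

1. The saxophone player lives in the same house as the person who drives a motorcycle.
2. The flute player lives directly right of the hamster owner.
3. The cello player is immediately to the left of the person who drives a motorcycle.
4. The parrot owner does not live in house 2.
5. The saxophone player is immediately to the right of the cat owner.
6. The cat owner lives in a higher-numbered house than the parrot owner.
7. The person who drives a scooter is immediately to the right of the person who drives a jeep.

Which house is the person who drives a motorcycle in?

3

The parrot owner is in house 1 (clue 6).
House 4's pet must be lizard (nothing else left).
House 1 instrument: only drum fits.
That leaves cello as the instrument for house 2.
By clue 3, the person who drives a motorcycle is in house 3.
By clue 1, the saxophone player is in house 3.
Clue 5: the cat owner is in house 2.
From clue 7, the person who drives a scooter must be in house 2.
From clue 7, the person who drives a jeep must be in house 1.
That leaves flute as the instrument for house 4.
That leaves hamster as the pet for house 3.
House 4's vehicle must be hatchback (nothing else left).
So: house 1 = drum/parrot/jeep, house 2 = cello/cat/scooter, house 3 = saxophone/hamster/motorcycle, house 4 = flute/lizard/hatchback.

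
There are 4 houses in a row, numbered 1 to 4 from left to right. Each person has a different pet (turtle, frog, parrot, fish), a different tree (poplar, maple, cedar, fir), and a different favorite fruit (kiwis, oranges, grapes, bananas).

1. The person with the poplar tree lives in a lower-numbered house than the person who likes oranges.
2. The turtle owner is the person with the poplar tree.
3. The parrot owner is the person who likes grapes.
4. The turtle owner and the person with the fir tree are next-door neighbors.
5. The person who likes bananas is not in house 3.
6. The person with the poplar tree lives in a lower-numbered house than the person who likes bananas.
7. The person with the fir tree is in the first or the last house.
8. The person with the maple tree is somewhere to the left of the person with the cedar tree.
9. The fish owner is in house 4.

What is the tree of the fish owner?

cedar

Clue 9: the fish owner is in house 4.
By clue 6, the person who likes bananas is in house 4.
Clue 1 places the person with the poplar tree in house 2.
Clue 1: the person who likes oranges is in house 3.
Clue 2 places the turtle owner in house 2.
Clue 4 places the person with the fir tree in house 1.
The only tree still possible for house 4 is cedar.
The parrot owner is in house 1 (clue 3).
Clue 3 places the person who likes grapes in house 1.
That leaves frog as the pet for house 3.
The only tree still possible for house 3 is maple.
House 2 favorite fruit: only kiwis fits.
So: house 1 = parrot/fir/grapes, house 2 = turtle/poplar/kiwis, house 3 = frog/maple/oranges, house 4 = fish/cedar/bananas.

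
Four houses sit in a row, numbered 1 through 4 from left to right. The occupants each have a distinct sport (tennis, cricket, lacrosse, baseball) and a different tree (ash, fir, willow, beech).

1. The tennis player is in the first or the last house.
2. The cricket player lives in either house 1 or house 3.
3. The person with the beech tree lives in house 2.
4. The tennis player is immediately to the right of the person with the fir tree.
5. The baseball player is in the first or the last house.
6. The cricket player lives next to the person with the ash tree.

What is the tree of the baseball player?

willow

Clue 3 places the person with the beech tree in house 2.
The tennis player is in house 4 (clue 4).
By clue 4, the person with the fir tree is in house 3.
So house 1 gets baseball for sport.
That leaves lacrosse as the sport for house 2.
House 3 sport: only cricket fits.
That leaves willow as the tree for house 1.
That leaves ash as the tree for house 4.
So: house 1 = baseball/willow, house 2 = lacrosse/beech, house 3 = cricket/fir, house 4 = tennis/ash.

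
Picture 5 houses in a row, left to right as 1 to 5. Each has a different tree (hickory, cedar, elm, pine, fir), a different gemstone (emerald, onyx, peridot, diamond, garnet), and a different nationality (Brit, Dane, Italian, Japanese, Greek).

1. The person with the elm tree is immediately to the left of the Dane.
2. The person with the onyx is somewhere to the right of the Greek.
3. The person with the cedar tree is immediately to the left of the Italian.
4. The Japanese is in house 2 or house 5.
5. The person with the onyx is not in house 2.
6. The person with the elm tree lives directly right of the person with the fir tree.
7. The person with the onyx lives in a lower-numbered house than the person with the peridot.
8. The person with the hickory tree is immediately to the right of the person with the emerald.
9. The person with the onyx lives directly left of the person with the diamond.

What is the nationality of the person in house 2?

Japanese

The person with the diamond is narrowed to house 4 or 5; consider each.
Placing it in house 5 leads to a contradiction, so it's in house 4.
By clue 9, the person with the onyx is in house 3.
So house 5 gets pine for tree.
The only gemstone still possible for house 5 is peridot.
The person with the hickory tree is narrowed to house 2 or 3; consider each.
Placing it in house 2 leads to a contradiction, so it's in house 3.
From clue 8, the person with the emerald must be in house 2.
House 1's gemstone must be garnet (nothing else left).
From clue 6, the person with the elm tree must be in house 2.
From clue 6, the person with the fir tree must be in house 1.
House 4's tree must be cedar (nothing else left).
So house 4 gets Brit for nationality.
By clue 1, the Dane is in house 3.
The Italian is in house 5 (clue 3).
House 1's nationality must be Greek (nothing else left).
House 2's nationality must be Japanese (nothing else left).
So: house 1 = fir/garnet/Greek, house 2 = elm/emerald/Japanese, house 3 = hickory/onyx/Dane, house 4 = cedar/diamond/Brit, house 5 = pine/peridot/Italian.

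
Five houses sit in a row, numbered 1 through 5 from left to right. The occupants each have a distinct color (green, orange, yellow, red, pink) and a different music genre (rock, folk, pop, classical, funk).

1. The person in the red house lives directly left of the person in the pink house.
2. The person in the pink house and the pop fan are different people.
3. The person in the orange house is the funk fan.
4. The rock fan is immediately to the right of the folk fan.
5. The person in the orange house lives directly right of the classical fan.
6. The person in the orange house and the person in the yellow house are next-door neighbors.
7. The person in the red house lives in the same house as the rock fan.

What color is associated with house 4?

The person in the pink house is narrowed to house 3 or 4 or 5; consider each.
Placing it in house 4 and house 5 leads to a contradiction, so it's in house 3.
The person in the red house is in house 2 (clue 1).
Clue 7: the rock fan is in house 2.
Clue 4: the folk fan is in house 1.
House 1's color must be green (nothing else left).
House 3's music genre must be classical (nothing else left).
Clue 5 places the person in the orange house in house 4.
By clue 6, the person in the yellow house is in house 5.
By clue 3, the funk fan is in house 4.
That leaves pop as the music genre for house 5.
So: house 1 = green/folk, house 2 = red/rock, house 3 = pink/classical, house 4 = orange/funk, house 5 = yellow/pop.

orange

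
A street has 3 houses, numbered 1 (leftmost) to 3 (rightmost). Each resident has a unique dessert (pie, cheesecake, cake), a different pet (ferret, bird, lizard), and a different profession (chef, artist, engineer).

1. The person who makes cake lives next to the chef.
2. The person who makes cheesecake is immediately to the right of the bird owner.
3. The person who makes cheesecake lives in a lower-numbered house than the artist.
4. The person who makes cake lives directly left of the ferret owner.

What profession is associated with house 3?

From clue 3, the person who makes cheesecake must be in house 2.
By clue 3, the artist is in house 3.
House 1's dessert must be cake (nothing else left).
That leaves pie as the dessert for house 3.
Clue 1: the chef is in house 2.
Clue 2 places the bird owner in house 1.
The ferret owner is in house 2 (clue 4).
That leaves lizard as the pet for house 3.
House 1 profession: only engineer fits.
So: house 1 = cake/bird/engineer, house 2 = cheesecake/ferret/chef, house 3 = pie/lizard/artist.

artist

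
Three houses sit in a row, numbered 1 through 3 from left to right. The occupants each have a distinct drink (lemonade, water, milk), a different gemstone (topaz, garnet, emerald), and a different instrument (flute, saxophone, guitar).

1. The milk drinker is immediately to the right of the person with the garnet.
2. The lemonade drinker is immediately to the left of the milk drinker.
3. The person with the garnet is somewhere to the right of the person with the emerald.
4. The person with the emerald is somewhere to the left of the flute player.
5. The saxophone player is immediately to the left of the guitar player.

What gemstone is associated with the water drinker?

Clue 3: the person with the garnet is in house 2.
Clue 3: the person with the emerald is in house 1.
House 3's gemstone must be topaz (nothing else left).
House 1's instrument must be saxophone (nothing else left).
Clue 1 places the milk drinker in house 3.
The lemonade drinker is in house 2 (clue 2).
From clue 5, the guitar player must be in house 2.
That leaves water as the drink for house 1.
The only instrument still possible for house 3 is flute.
So: house 1 = water/emerald/saxophone, house 2 = lemonade/garnet/guitar, house 3 = milk/topaz/flute.

emerald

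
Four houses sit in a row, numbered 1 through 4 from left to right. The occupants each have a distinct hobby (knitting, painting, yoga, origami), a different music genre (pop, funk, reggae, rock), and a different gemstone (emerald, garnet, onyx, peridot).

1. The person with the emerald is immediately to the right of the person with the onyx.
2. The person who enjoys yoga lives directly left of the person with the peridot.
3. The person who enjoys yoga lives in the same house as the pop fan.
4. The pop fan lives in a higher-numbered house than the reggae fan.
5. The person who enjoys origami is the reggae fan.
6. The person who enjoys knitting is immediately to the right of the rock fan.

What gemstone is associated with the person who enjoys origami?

So house 4 gets funk for music genre.
The person who enjoys origami is narrowed to house 1 or 2; consider each.
Placing it in house 2 leads to a contradiction, so it's in house 1.
Clue 5: the reggae fan is in house 1.
The person who enjoys knitting is narrowed to house 3 or 4; consider each.
Placing it in house 3 leads to a contradiction, so it's in house 4.
Clue 6: the rock fan is in house 3.
House 2 music genre: only pop fits.
The person who enjoys yoga is in house 2 (clue 3).
House 3 hobby: only painting fits.
From clue 2, the person with the peridot must be in house 3.
By clue 1, the person with the emerald is in house 2.
The person with the onyx is in house 1 (clue 1).
The only gemstone still possible for house 4 is garnet.
So: house 1 = origami/reggae/onyx, house 2 = yoga/pop/emerald, house 3 = painting/rock/peridot, house 4 = knitting/funk/garnet.

onyx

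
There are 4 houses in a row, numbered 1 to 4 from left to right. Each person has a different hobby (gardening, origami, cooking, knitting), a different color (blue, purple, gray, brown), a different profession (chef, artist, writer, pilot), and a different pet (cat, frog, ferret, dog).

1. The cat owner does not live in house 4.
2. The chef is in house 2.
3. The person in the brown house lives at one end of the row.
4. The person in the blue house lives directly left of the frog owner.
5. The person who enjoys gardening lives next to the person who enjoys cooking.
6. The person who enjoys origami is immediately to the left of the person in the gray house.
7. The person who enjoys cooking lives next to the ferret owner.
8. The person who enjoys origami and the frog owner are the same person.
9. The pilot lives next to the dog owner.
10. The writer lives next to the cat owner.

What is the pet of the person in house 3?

Clue 2 places the chef in house 2.
So house 1 gets ferret for pet.
House 4's pet must be dog (nothing else left).
By clue 7, the person who enjoys cooking is in house 2.
The pilot is in house 3 (clue 9).
Clue 6 places the person in the gray house in house 4.
Clue 8: the frog owner is in house 3.
The only hobby still possible for house 3 is origami.
That leaves knitting as the hobby for house 4.
House 1 color: only brown fits.
House 3's color must be purple (nothing else left).
House 2 pet: only cat fits.
Clue 10 places the writer in house 1.
The only hobby still possible for house 1 is gardening.
So house 2 gets blue for color.
So house 4 gets artist for profession.
So: house 1 = gardening/brown/writer/ferret, house 2 = cooking/blue/chef/cat, house 3 = origami/purple/pilot/frog, house 4 = knitting/gray/artist/dog.

frog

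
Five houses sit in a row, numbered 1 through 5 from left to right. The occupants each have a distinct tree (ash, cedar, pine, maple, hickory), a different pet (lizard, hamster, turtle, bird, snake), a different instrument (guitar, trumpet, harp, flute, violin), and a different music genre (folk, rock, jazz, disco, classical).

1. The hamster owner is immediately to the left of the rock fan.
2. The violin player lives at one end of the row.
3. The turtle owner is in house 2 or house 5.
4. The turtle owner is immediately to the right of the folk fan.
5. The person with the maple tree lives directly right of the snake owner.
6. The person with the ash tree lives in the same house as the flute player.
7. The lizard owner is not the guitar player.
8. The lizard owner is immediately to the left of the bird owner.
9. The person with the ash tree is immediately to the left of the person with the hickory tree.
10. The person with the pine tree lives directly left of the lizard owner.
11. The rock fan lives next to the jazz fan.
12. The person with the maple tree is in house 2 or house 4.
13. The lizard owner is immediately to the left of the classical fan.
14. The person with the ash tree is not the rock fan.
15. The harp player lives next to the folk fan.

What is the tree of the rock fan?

The person with the maple tree is narrowed to house 2 or 4; consider each.
Placing it in house 2 leads to a contradiction, so it's in house 4.
From clue 5, the snake owner must be in house 3.
That leaves hamster as the pet for house 1.
Clue 1: the rock fan is in house 2.
By clue 8, the lizard owner is in house 4.
By clue 8, the bird owner is in house 5.
Clue 10: the person with the pine tree is in house 3.
Clue 13 places the classical fan in house 5.
The person with the ash tree is in house 1 (clue 14).
That leaves hickory as the tree for house 2.
That leaves cedar as the tree for house 5.
The only pet still possible for house 2 is turtle.
The folk fan is in house 1 (clue 4).
Clue 6 places the flute player in house 1.
By clue 15, the harp player is in house 2.
That leaves trumpet as the instrument for house 4.
So house 5 gets violin for instrument.
House 3 music genre: only jazz fits.
House 4's music genre must be disco (nothing else left).
The only instrument still possible for house 3 is guitar.
So: house 1 = ash/hamster/flute/folk, house 2 = hickory/turtle/harp/rock, house 3 = pine/snake/guitar/jazz, house 4 = maple/lizard/trumpet/disco, house 5 = cedar/bird/violin/classical.

hickory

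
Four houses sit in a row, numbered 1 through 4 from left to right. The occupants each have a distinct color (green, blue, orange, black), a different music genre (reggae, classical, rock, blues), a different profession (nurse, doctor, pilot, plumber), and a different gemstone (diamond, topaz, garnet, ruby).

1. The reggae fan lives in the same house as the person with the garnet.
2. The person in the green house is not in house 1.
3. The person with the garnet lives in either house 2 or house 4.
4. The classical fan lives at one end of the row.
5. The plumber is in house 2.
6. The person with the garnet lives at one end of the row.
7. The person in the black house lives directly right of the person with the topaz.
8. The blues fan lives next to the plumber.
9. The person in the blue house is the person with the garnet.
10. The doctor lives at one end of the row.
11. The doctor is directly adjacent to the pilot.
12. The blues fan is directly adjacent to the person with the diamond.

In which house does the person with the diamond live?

Clue 5 places the plumber in house 2.
By clue 6, the person with the garnet is in house 4.
The person in the blue house is in house 4 (clue 9).
So house 1 gets orange for color.
From clue 1, the reggae fan must be in house 4.
The doctor is in house 4 (clue 11).
The only music genre still possible for house 1 is classical.
House 2's music genre must be rock (nothing else left).
House 3 music genre: only blues fits.
House 1's profession must be nurse (nothing else left).
So house 3 gets pilot for profession.
The only gemstone still possible for house 1 is topaz.
House 2 gemstone: only diamond fits.
House 3 gemstone: only ruby fits.
Clue 7 places the person in the black house in house 2.
House 3 color: only green fits.
So: house 1 = orange/classical/nurse/topaz, house 2 = black/rock/plumber/diamond, house 3 = green/blues/pilot/ruby, house 4 = blue/reggae/doctor/garnet.

2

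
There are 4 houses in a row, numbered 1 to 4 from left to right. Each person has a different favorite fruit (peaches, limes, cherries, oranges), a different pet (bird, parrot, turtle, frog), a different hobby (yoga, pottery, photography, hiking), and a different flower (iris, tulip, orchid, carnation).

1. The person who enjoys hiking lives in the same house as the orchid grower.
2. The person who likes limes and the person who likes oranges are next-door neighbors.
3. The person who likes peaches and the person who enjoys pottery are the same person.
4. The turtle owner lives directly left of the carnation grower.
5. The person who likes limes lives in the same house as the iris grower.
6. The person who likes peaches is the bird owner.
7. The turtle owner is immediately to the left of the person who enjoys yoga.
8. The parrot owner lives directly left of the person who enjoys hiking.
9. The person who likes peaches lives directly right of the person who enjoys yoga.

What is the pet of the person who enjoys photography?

So house 1 gets photography for hobby.
The person who likes peaches is narrowed to house 3 or 4; consider each.
Placing it in house 3 leads to a contradiction, so it's in house 4.
The person who enjoys pottery is in house 4 (clue 3).
Clue 6 places the bird owner in house 4.
By clue 9, the person who enjoys yoga is in house 3.
House 2 hobby: only hiking fits.
Clue 1 places the orchid grower in house 2.
Clue 7 places the turtle owner in house 2.
The parrot owner is in house 1 (clue 8).
House 3's pet must be frog (nothing else left).
That leaves carnation as the flower for house 3.
House 4 flower: only tulip fits.
From clue 5, the person who likes limes must be in house 1.
So house 1 gets iris for flower.
From clue 2, the person who likes oranges must be in house 2.
House 3 favorite fruit: only cherries fits.
So: house 1 = limes/parrot/photography/iris, house 2 = oranges/turtle/hiking/orchid, house 3 = cherries/frog/yoga/carnation, house 4 = peaches/bird/pottery/tulip.

parrot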